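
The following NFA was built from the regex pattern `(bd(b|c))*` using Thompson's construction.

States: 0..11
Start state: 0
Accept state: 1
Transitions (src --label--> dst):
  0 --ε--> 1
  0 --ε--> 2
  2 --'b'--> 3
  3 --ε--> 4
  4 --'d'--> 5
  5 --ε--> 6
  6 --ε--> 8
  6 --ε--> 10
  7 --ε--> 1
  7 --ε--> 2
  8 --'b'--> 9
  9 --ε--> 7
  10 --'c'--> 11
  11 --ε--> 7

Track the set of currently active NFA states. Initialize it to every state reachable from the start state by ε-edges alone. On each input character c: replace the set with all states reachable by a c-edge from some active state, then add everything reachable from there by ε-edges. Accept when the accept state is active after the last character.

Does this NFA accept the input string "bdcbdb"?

Answer: ACCEPT

Steps:
initial (ε-close {0}): {0,1,2}
'b' @ 1: {3,4}
'd' @ 2: {5,6,8,10}
'c' @ 3: {1,2,7,11}  [accepting]
'b' @ 4: {3,4}
'd' @ 5: {5,6,8,10}
'b' @ 6: {1,2,7,9}  [accepting]
final: {1,2,7,9}; accept 1 in set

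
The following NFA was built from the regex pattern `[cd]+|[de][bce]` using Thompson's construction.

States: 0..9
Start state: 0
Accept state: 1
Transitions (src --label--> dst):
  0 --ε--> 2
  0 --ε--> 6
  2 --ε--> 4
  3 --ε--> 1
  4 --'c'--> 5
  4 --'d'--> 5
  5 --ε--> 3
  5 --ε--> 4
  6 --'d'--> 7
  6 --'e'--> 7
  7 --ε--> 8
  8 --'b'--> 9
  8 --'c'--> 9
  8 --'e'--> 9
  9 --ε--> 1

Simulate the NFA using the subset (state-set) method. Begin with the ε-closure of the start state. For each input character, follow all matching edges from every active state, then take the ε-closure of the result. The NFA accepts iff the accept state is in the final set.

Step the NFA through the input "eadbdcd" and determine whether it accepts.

Answer: REJECT

Derivation:
S₀ = ε-closure({0}) = {0,2,4,6}
'e' @ 1: {7,8}
'a' @ 2: {}  — no active states
rest 'dbdcd' ignored (set empty)
final: {}; accept 1 not in set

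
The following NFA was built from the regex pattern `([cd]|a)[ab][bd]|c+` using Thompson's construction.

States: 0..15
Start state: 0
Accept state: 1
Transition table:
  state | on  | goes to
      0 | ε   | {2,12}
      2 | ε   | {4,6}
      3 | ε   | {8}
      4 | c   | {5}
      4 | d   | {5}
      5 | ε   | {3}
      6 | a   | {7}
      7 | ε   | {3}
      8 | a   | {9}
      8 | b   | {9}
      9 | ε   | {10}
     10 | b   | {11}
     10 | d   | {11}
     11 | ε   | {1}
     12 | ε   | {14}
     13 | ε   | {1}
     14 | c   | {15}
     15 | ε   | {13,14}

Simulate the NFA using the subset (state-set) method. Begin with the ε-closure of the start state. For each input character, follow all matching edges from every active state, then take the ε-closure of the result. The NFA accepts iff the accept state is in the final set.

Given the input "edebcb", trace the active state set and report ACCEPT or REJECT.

start: ε-closure({0}) = {0,2,4,6,12,14}
'e' @ 1: {}  — no active states
rest 'debcb' ignored (set empty)
end set {} — state 1 not in

Answer: REJECT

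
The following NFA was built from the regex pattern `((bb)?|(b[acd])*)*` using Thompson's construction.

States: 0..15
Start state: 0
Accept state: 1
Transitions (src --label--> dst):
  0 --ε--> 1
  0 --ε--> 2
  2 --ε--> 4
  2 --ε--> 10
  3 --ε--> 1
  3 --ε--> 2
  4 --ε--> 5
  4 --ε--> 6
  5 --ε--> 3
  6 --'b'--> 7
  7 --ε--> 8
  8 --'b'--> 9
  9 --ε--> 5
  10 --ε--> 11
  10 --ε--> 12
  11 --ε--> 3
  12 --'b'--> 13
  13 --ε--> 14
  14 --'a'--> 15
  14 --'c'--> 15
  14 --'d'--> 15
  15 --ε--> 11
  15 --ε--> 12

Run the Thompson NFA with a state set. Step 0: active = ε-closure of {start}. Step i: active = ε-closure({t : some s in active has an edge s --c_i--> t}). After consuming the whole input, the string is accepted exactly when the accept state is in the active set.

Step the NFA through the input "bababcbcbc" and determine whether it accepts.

Answer: ACCEPT

Trace:
start: ε-closure({0}) = {0,1,2,3,4,5,6,10,11,12}
'b' @ 1: {7,8,13,14}
'a' @ 2: {1,2,3,4,5,6,10,11,12,15}  (accept∈set)
'b' @ 3: {7,8,13,14}
'a' @ 4: {1,2,3,4,5,6,10,11,12,15}  (accept∈set)
'b' @ 5: {7,8,13,14}
'c' @ 6: {1,2,3,4,5,6,10,11,12,15}  (accept∈set)
'b' @ 7: {7,8,13,14}
'c' @ 8: {1,2,3,4,5,6,10,11,12,15}  (accept∈set)
'b' @ 9: {7,8,13,14}
'c' @ 10: {1,2,3,4,5,6,10,11,12,15}  (accept∈set)
end set {1,2,3,4,5,6,10,11,12,15} — state 1 in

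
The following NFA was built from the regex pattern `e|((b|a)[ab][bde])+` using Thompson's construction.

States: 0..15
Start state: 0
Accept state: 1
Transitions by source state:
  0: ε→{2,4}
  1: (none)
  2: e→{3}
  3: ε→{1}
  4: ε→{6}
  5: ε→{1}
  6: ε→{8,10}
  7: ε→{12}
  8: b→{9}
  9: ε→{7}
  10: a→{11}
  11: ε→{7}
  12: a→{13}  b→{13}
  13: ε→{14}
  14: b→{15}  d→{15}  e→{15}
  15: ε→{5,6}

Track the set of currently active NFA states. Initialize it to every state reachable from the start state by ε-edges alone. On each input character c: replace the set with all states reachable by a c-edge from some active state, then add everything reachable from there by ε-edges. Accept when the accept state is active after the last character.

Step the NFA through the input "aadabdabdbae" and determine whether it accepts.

Answer: ACCEPT

Steps:
initial (ε-close {0}): {0,2,4,6,8,10}
'a' @ 1: {7,11,12}
'a' @ 2: {13,14}
'd' @ 3: {1,5,6,8,10,15}  ✓accept
'a' @ 4: {7,11,12}
'b' @ 5: {13,14}
'd' @ 6: {1,5,6,8,10,15}  ✓accept
'a' @ 7: {7,11,12}
'b' @ 8: {13,14}
'd' @ 9: {1,5,6,8,10,15}  ✓accept
'b' @ 10: {7,9,12}
'a' @ 11: {13,14}
'e' @ 12: {1,5,6,8,10,15}  ✓accept
after full input: {1,5,6,8,10,15}  (accept=1 in)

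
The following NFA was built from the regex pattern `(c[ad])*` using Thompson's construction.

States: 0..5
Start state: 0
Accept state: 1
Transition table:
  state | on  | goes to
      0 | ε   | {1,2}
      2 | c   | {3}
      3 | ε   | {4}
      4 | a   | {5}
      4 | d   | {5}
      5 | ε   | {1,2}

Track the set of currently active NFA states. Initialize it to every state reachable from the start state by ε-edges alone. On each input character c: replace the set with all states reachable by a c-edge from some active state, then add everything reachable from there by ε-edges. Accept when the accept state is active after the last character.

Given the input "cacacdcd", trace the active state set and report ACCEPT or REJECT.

initial (ε-close {0}): {0,1,2}
'c' @ 1: {3,4}
'a' @ 2: {1,2,5}  (accept∈set)
'c' @ 3: {3,4}
'a' @ 4: {1,2,5}  (accept∈set)
'c' @ 5: {3,4}
'd' @ 6: {1,2,5}  (accept∈set)
'c' @ 7: {3,4}
'd' @ 8: {1,2,5}  (accept∈set)
final: {1,2,5}; accept 1 in set

Answer: ACCEPT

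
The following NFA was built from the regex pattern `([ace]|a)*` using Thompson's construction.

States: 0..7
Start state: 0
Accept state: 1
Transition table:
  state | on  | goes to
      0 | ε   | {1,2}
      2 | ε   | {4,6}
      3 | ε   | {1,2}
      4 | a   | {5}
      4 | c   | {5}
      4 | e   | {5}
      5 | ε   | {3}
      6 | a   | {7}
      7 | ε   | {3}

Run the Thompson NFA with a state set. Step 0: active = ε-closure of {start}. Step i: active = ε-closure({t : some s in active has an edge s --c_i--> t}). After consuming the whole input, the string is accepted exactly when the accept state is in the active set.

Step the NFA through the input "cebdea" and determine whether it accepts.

start: ε-closure({0}) = {0,1,2,4,6}
'c' @ 1: {1,2,3,4,5,6}  (accept∈set)
'e' @ 2: {1,2,3,4,5,6}  (accept∈set)
'b' @ 3: {}  — state set empty
rest 'dea' ignored (set empty)
after full input: {}  (accept=1 not in)

Answer: REJECT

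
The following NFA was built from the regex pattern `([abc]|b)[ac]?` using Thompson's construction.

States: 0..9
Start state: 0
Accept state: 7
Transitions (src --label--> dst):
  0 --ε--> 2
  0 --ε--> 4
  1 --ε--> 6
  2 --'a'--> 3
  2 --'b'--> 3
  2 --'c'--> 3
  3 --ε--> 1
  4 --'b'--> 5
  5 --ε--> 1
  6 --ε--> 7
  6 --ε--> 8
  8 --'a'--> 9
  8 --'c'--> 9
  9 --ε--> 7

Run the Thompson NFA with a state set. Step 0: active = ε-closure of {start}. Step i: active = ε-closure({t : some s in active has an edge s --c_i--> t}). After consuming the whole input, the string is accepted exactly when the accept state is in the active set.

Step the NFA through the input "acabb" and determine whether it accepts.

initial (ε-close {0}): {0,2,4}
'a' @ 1: {1,3,6,7,8}  (accept∈set)
'c' @ 2: {7,9}  (accept∈set)
'a' @ 3: {}  — state set empty
rest 'bb' ignored (set empty)
end set {} — state 7 not in

Answer: REJECT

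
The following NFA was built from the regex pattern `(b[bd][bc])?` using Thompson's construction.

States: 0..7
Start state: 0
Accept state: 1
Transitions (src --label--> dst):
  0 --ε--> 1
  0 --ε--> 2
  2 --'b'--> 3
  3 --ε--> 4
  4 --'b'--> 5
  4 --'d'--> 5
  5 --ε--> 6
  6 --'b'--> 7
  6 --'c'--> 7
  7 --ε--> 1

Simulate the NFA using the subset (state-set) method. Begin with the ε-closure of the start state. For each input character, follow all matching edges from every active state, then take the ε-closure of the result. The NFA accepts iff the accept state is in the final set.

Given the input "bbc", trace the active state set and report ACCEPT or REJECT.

initial (ε-close {0}): {0,1,2}
'b' @ 1: {3,4}
'b' @ 2: {5,6}
'c' @ 3: {1,7}  (accept∈set)
end set {1,7} — state 1 in

Answer: ACCEPT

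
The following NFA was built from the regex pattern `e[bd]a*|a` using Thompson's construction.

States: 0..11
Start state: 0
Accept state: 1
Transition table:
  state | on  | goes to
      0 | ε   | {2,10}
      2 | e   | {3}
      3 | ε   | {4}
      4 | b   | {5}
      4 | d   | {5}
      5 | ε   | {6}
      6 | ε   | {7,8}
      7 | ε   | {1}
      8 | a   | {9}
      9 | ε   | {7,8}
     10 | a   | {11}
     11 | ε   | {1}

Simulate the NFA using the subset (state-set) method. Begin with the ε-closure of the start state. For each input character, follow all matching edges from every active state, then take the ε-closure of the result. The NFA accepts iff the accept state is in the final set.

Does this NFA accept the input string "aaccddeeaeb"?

Answer: REJECT

Trace:
start: ε-closure({0}) = {0,2,10}
'a' @ 1: {1,11}  (accept∈set)
'a' @ 2: {}  — state set empty
rest 'ccddeeaeb' ignored (set empty)
after full input: {}  (accept=1 not in)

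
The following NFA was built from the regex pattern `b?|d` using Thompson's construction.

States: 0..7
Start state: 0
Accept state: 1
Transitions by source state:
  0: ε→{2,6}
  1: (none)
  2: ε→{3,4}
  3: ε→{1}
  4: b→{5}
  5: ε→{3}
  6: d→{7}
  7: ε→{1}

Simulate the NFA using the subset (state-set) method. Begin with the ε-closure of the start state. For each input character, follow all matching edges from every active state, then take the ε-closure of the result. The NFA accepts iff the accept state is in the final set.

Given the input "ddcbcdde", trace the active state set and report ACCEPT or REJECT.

initial (ε-close {0}): {0,1,2,3,4,6}
'd' @ 1: {1,7}  ✓accept
'd' @ 2: {}  — no active states
rest 'cbcdde' ignored (set empty)
after full input: {}  (accept=1 not in)

Answer: REJECT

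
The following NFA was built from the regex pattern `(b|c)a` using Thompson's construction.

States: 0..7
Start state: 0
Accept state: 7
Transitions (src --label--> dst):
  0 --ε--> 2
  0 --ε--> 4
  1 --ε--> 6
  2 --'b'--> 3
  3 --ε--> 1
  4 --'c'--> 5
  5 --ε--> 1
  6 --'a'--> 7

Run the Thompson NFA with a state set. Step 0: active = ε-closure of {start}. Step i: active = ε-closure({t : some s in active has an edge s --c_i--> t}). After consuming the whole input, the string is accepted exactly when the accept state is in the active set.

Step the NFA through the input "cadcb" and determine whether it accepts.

S₀ = ε-closure({0}) = {0,2,4}
'c' @ 1: {1,5,6}
'a' @ 2: {7}  [accepting]
'd' @ 3: {}  — state set empty
rest 'cb' ignored (set empty)
end set {} — state 7 not in

Answer: REJECT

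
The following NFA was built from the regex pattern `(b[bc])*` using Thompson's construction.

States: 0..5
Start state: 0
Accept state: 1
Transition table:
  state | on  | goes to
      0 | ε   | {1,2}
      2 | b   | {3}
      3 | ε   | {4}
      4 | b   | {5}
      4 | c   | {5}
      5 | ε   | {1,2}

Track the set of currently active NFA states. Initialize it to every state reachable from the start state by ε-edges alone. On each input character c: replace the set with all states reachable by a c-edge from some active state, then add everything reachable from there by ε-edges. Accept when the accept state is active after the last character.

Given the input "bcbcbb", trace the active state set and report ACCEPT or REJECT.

start: ε-closure({0}) = {0,1,2}
'b' @ 1: {3,4}
'c' @ 2: {1,2,5}  ✓accept
'b' @ 3: {3,4}
'c' @ 4: {1,2,5}  ✓accept
'b' @ 5: {3,4}
'b' @ 6: {1,2,5}  ✓accept
final: {1,2,5}; accept 1 in set

Answer: ACCEPT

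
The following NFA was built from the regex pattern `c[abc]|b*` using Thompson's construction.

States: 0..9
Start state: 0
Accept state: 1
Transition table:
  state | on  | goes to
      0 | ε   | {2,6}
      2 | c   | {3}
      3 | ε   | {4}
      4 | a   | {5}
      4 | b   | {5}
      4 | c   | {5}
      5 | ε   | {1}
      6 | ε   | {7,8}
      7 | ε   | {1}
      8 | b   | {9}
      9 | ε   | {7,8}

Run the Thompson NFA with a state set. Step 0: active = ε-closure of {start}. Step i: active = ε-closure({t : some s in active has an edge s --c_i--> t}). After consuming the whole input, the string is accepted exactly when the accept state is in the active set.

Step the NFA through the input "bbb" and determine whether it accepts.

Answer: ACCEPT

Derivation:
start: ε-closure({0}) = {0,1,2,6,7,8}
'b' @ 1: {1,7,8,9}  ✓accept
'b' @ 2: {1,7,8,9}  ✓accept
'b' @ 3: {1,7,8,9}  ✓accept
final: {1,7,8,9}; accept 1 in set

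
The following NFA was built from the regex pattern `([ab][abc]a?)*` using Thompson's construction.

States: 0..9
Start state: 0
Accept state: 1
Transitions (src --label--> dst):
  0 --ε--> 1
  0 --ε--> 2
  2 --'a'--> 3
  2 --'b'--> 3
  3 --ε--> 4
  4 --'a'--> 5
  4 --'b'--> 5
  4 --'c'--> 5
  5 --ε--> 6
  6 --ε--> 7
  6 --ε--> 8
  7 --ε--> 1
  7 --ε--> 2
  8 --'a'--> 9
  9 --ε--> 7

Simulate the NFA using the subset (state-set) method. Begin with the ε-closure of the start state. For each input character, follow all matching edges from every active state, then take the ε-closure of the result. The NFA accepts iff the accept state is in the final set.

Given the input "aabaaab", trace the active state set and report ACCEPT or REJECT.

Answer: ACCEPT

Steps:
start: ε-closure({0}) = {0,1,2}
'a' @ 1: {3,4}
'a' @ 2: {1,2,5,6,7,8}  (accept∈set)
'b' @ 3: {3,4}
'a' @ 4: {1,2,5,6,7,8}  (accept∈set)
'a' @ 5: {1,2,3,4,7,9}  (accept∈set)
'a' @ 6: {1,2,3,4,5,6,7,8}  (accept∈set)
'b' @ 7: {1,2,3,4,5,6,7,8}  (accept∈set)
end set {1,2,3,4,5,6,7,8} — state 1 in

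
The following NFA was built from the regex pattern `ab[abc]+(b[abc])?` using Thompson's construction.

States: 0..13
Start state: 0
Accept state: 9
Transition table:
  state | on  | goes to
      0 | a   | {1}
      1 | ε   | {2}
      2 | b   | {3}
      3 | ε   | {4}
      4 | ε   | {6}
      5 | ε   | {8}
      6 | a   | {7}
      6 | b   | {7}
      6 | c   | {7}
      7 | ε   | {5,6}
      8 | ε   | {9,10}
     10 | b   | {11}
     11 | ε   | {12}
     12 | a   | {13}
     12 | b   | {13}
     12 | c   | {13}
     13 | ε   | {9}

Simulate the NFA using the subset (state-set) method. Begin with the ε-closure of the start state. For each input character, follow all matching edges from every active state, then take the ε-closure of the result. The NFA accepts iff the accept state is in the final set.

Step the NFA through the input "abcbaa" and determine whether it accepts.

S₀ = ε-closure({0}) = {0}
'a' @ 1: {1,2}
'b' @ 2: {3,4,6}
'c' @ 3: {5,6,7,8,9,10}  (accept∈set)
'b' @ 4: {5,6,7,8,9,10,11,12}  (accept∈set)
'a' @ 5: {5,6,7,8,9,10,13}  (accept∈set)
'a' @ 6: {5,6,7,8,9,10}  (accept∈set)
after full input: {5,6,7,8,9,10}  (accept=9 in)

Answer: ACCEPT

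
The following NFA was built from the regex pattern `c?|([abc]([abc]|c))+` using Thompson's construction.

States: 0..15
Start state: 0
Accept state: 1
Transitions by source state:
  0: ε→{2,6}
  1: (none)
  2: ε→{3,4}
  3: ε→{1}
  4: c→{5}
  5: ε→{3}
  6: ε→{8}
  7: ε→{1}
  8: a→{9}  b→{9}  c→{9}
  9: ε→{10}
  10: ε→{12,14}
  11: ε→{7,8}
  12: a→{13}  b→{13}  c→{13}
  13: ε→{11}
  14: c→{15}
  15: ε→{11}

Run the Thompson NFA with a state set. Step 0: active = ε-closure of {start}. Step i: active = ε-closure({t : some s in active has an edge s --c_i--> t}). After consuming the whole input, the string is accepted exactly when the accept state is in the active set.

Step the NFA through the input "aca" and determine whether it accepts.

initial (ε-close {0}): {0,1,2,3,4,6,8}
'a' @ 1: {9,10,12,14}
'c' @ 2: {1,7,8,11,13,15}  [accepting]
'a' @ 3: {9,10,12,14}
end set {9,10,12,14} — state 1 not in

Answer: REJECT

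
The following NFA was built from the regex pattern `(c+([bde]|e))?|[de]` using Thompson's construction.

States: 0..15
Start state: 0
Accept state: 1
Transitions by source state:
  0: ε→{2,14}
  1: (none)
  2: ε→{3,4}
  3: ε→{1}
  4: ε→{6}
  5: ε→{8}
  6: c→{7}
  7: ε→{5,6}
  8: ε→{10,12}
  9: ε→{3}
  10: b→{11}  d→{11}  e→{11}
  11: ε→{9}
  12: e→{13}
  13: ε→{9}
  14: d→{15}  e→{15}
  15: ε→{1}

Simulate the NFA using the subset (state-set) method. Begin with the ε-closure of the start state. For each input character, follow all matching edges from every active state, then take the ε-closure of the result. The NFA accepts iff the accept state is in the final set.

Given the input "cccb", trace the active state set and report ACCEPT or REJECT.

Answer: ACCEPT

Steps:
start: ε-closure({0}) = {0,1,2,3,4,6,14}
'c' @ 1: {5,6,7,8,10,12}
'c' @ 2: {5,6,7,8,10,12}
'c' @ 3: {5,6,7,8,10,12}
'b' @ 4: {1,3,9,11}  ✓accept
after full input: {1,3,9,11}  (accept=1 in)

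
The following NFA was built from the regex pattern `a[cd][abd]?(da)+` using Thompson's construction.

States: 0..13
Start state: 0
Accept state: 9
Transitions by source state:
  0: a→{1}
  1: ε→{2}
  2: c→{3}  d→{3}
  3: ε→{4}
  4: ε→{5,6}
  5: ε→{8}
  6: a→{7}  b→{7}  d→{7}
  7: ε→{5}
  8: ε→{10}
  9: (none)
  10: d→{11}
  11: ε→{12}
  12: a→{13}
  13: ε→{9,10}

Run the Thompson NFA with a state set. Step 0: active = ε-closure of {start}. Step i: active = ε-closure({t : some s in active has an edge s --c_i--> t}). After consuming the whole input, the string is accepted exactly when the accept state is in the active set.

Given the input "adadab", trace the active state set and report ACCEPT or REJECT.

Answer: REJECT

Steps:
start: ε-closure({0}) = {0}
'a' @ 1: {1,2}
'd' @ 2: {3,4,5,6,8,10}
'a' @ 3: {5,7,8,10}
'd' @ 4: {11,12}
'a' @ 5: {9,10,13}  (accept∈set)
'b' @ 6: {}  — no active states
end set {} — state 9 not in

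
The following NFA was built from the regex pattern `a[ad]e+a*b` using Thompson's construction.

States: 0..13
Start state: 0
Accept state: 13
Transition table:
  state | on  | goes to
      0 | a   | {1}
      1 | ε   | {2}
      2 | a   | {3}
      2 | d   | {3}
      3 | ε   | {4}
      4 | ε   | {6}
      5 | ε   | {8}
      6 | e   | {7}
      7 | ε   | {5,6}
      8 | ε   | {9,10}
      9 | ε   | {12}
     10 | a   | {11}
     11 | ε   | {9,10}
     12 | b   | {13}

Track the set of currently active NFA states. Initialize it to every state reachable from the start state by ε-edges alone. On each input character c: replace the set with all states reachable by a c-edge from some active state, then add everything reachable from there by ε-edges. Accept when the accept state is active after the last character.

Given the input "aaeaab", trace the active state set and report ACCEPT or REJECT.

S₀ = ε-closure({0}) = {0}
'a' @ 1: {1,2}
'a' @ 2: {3,4,6}
'e' @ 3: {5,6,7,8,9,10,12}
'a' @ 4: {9,10,11,12}
'a' @ 5: {9,10,11,12}
'b' @ 6: {13}  ✓accept
end set {13} — state 13 in

Answer: ACCEPT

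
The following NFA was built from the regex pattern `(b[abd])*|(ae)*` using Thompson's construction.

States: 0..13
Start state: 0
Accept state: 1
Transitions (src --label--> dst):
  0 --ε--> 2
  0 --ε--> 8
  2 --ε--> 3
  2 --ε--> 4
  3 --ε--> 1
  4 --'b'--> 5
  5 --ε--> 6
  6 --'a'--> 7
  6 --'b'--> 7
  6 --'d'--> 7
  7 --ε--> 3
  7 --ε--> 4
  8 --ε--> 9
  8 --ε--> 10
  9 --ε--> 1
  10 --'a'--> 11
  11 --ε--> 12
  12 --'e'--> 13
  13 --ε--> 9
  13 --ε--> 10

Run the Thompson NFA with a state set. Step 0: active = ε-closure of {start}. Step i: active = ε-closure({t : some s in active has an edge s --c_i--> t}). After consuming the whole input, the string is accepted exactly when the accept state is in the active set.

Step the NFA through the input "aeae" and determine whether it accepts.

Answer: ACCEPT

Trace:
S₀ = ε-closure({0}) = {0,1,2,3,4,8,9,10}
'a' @ 1: {11,12}
'e' @ 2: {1,9,10,13}  [accepting]
'a' @ 3: {11,12}
'e' @ 4: {1,9,10,13}  [accepting]
final: {1,9,10,13}; accept 1 in set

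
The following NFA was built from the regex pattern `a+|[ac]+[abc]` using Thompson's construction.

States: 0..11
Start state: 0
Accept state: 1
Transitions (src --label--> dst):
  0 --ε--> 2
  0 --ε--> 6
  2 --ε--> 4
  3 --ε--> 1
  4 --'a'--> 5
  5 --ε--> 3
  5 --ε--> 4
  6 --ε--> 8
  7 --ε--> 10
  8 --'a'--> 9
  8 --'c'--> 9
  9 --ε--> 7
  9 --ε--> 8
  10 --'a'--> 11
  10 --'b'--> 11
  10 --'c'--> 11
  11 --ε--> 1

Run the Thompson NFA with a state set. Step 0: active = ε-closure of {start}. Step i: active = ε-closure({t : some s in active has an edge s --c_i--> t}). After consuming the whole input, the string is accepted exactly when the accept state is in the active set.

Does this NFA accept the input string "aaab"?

Answer: ACCEPT

Derivation:
initial (ε-close {0}): {0,2,4,6,8}
'a' @ 1: {1,3,4,5,7,8,9,10}  (accept∈set)
'a' @ 2: {1,3,4,5,7,8,9,10,11}  (accept∈set)
'a' @ 3: {1,3,4,5,7,8,9,10,11}  (accept∈set)
'b' @ 4: {1,11}  (accept∈set)
end set {1,11} — state 1 in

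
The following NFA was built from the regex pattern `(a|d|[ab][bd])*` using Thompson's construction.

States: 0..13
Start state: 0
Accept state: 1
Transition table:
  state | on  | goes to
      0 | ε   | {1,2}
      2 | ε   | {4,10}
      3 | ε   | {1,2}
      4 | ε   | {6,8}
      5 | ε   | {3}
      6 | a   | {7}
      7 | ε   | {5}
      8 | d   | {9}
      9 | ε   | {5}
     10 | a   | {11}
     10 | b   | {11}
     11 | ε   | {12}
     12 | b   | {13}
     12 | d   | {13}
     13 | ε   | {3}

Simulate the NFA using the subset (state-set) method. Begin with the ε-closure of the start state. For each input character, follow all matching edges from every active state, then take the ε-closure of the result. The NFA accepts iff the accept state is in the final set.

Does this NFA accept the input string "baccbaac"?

S₀ = ε-closure({0}) = {0,1,2,4,6,8,10}
'b' @ 1: {11,12}
'a' @ 2: {}  — no active states
rest 'ccbaac' ignored (set empty)
after full input: {}  (accept=1 not in)

Answer: REJECT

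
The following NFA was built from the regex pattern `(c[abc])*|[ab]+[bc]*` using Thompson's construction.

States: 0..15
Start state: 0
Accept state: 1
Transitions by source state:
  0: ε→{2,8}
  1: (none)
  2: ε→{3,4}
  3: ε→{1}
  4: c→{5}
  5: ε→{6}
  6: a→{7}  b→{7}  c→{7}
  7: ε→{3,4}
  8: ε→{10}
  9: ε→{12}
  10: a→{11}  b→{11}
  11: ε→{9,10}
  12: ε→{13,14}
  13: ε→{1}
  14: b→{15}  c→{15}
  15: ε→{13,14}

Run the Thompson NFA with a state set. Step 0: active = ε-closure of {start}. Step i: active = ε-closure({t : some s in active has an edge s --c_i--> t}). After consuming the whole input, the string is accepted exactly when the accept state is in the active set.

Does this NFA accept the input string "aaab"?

initial (ε-close {0}): {0,1,2,3,4,8,10}
'a' @ 1: {1,9,10,11,12,13,14}  [accepting]
'a' @ 2: {1,9,10,11,12,13,14}  [accepting]
'a' @ 3: {1,9,10,11,12,13,14}  [accepting]
'b' @ 4: {1,9,10,11,12,13,14,15}  [accepting]
final: {1,9,10,11,12,13,14,15}; accept 1 in set

Answer: ACCEPT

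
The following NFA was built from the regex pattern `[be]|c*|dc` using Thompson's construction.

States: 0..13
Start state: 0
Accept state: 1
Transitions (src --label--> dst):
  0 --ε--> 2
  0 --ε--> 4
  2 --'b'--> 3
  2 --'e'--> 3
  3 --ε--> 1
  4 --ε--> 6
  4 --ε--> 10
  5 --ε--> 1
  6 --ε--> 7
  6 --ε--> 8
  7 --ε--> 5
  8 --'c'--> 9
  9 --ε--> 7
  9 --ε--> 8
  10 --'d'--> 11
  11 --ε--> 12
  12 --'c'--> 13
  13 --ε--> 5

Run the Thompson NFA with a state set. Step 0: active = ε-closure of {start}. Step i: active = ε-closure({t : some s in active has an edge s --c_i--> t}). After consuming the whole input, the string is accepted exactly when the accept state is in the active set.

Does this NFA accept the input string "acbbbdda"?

Answer: REJECT

Steps:
S₀ = ε-closure({0}) = {0,1,2,4,5,6,7,8,10}
'a' @ 1: {}  — state set empty
rest 'cbbbdda' ignored (set empty)
after full input: {}  (accept=1 not in)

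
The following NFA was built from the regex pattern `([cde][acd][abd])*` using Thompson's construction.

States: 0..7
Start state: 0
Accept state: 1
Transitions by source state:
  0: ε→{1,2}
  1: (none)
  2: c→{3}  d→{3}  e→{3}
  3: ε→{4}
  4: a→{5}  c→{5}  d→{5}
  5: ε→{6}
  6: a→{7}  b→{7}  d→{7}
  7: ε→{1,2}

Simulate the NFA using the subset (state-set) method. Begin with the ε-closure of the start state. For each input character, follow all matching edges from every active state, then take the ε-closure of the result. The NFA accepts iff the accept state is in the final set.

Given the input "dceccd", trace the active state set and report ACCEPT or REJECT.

Answer: REJECT

Trace:
initial (ε-close {0}): {0,1,2}
'd' @ 1: {3,4}
'c' @ 2: {5,6}
'e' @ 3: {}  — dead — no transitions
rest 'ccd' ignored (set empty)
end set {} — state 1 not in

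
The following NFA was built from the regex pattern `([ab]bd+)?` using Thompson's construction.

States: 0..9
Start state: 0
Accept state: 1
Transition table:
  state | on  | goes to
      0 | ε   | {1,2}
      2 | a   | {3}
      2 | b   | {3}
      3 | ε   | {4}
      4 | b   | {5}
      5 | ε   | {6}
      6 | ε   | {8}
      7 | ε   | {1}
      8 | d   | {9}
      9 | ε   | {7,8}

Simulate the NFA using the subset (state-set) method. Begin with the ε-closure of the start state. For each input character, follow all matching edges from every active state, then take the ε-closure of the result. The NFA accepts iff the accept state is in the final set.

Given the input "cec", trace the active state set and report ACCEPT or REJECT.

initial (ε-close {0}): {0,1,2}
'c' @ 1: {}  — no active states
rest 'ec' ignored (set empty)
final: {}; accept 1 not in set

Answer: REJECT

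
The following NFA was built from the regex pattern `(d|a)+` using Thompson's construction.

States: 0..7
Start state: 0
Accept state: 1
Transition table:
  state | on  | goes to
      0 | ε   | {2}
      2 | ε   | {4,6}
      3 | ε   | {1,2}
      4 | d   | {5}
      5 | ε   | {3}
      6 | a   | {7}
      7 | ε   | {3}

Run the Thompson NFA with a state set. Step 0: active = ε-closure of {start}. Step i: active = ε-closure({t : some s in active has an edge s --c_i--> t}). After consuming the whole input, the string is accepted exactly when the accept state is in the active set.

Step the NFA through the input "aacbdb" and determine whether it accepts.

S₀ = ε-closure({0}) = {0,2,4,6}
'a' @ 1: {1,2,3,4,6,7}  ✓accept
'a' @ 2: {1,2,3,4,6,7}  ✓accept
'c' @ 3: {}  — dead — no transitions
rest 'bdb' ignored (set empty)
after full input: {}  (accept=1 not in)

Answer: REJECT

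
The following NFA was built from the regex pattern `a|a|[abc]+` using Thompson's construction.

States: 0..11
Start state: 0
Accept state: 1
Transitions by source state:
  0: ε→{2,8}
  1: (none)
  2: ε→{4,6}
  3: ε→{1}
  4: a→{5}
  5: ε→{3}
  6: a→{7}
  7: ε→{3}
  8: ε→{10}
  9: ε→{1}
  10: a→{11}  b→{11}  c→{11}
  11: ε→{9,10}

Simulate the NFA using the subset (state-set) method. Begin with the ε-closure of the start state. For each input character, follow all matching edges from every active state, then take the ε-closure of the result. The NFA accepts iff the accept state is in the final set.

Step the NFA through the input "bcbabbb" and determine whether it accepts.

start: ε-closure({0}) = {0,2,4,6,8,10}
'b' @ 1: {1,9,10,11}  (accept∈set)
'c' @ 2: {1,9,10,11}  (accept∈set)
'b' @ 3: {1,9,10,11}  (accept∈set)
'a' @ 4: {1,9,10,11}  (accept∈set)
'b' @ 5: {1,9,10,11}  (accept∈set)
'b' @ 6: {1,9,10,11}  (accept∈set)
'b' @ 7: {1,9,10,11}  (accept∈set)
after full input: {1,9,10,11}  (accept=1 in)

Answer: ACCEPT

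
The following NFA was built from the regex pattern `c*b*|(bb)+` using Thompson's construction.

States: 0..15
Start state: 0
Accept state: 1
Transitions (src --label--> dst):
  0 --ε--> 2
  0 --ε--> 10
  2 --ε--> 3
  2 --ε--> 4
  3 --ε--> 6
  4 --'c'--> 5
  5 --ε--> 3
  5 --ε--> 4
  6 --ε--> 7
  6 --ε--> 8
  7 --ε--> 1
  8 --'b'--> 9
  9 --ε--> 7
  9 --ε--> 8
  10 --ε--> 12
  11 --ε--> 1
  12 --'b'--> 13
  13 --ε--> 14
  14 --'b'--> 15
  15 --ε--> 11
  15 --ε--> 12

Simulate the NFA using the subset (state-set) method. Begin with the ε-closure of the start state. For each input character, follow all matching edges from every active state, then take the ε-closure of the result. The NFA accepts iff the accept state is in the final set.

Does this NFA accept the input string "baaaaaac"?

S₀ = ε-closure({0}) = {0,1,2,3,4,6,7,8,10,12}
'b' @ 1: {1,7,8,9,13,14}  (accept∈set)
'a' @ 2: {}  — no active states
rest 'aaaaac' ignored (set empty)
end set {} — state 1 not in

Answer: REJECT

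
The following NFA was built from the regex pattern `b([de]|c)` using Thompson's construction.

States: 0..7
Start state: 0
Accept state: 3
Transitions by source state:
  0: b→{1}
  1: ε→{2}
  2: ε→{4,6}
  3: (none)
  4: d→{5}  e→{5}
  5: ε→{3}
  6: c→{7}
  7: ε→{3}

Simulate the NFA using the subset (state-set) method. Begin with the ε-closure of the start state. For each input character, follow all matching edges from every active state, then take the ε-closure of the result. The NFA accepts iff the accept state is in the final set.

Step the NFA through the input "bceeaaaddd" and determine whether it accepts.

Answer: REJECT

Derivation:
S₀ = ε-closure({0}) = {0}
'b' @ 1: {1,2,4,6}
'c' @ 2: {3,7}  (accept∈set)
'e' @ 3: {}  — dead — no transitions
rest 'eaaaddd' ignored (set empty)
end set {} — state 3 not in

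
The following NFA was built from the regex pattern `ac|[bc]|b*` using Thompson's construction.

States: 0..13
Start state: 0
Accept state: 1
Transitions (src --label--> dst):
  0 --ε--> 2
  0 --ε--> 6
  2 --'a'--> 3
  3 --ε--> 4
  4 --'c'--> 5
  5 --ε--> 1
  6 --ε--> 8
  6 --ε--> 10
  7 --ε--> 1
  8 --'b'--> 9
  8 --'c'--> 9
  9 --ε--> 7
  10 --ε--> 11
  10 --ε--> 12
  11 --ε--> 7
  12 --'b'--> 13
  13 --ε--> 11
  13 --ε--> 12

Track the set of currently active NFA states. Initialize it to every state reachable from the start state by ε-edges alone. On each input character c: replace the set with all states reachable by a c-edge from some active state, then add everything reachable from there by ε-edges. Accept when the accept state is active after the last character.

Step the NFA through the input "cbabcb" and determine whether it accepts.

start: ε-closure({0}) = {0,1,2,6,7,8,10,11,12}
'c' @ 1: {1,7,9}  [accepting]
'b' @ 2: {}  — dead — no transitions
rest 'abcb' ignored (set empty)
after full input: {}  (accept=1 not in)

Answer: REJECT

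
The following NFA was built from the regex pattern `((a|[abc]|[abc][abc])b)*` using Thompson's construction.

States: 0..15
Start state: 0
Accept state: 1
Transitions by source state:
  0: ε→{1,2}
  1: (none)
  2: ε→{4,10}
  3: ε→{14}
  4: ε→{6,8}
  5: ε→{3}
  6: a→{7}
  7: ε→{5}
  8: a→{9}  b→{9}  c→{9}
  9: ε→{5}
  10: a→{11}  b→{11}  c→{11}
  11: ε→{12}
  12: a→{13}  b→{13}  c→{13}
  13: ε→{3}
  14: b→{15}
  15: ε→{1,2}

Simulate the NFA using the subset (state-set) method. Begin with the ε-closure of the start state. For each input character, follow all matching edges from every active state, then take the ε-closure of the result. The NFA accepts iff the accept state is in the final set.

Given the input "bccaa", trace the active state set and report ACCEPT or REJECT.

start: ε-closure({0}) = {0,1,2,4,6,8,10}
'b' @ 1: {3,5,9,11,12,14}
'c' @ 2: {3,13,14}
'c' @ 3: {}  — no active states
rest 'aa' ignored (set empty)
end set {} — state 1 not in

Answer: REJECT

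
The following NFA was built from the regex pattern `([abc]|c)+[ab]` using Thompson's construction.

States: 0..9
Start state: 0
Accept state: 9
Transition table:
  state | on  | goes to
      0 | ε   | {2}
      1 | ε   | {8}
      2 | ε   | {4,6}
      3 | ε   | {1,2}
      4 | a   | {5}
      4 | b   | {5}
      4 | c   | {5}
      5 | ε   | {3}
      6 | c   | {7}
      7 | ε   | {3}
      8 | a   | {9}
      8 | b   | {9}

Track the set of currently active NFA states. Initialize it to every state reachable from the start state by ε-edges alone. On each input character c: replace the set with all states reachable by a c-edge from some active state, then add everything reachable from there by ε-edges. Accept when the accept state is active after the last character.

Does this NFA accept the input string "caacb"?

Answer: ACCEPT

Derivation:
initial (ε-close {0}): {0,2,4,6}
'c' @ 1: {1,2,3,4,5,6,7,8}
'a' @ 2: {1,2,3,4,5,6,8,9}  [accepting]
'a' @ 3: {1,2,3,4,5,6,8,9}  [accepting]
'c' @ 4: {1,2,3,4,5,6,7,8}
'b' @ 5: {1,2,3,4,5,6,8,9}  [accepting]
after full input: {1,2,3,4,5,6,8,9}  (accept=9 in)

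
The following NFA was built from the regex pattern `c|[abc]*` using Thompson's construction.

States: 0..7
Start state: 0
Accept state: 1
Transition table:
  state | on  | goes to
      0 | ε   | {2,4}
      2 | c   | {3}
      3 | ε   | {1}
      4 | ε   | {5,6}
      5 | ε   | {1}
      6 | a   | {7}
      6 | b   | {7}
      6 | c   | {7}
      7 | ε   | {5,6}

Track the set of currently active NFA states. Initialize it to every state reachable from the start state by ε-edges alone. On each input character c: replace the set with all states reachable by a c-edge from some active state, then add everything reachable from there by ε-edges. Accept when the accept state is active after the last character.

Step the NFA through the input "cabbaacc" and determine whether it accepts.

Answer: ACCEPT

Steps:
S₀ = ε-closure({0}) = {0,1,2,4,5,6}
'c' @ 1: {1,3,5,6,7}  (accept∈set)
'a' @ 2: {1,5,6,7}  (accept∈set)
'b' @ 3: {1,5,6,7}  (accept∈set)
'b' @ 4: {1,5,6,7}  (accept∈set)
'a' @ 5: {1,5,6,7}  (accept∈set)
'a' @ 6: {1,5,6,7}  (accept∈set)
'c' @ 7: {1,5,6,7}  (accept∈set)
'c' @ 8: {1,5,6,7}  (accept∈set)
final: {1,5,6,7}; accept 1 in set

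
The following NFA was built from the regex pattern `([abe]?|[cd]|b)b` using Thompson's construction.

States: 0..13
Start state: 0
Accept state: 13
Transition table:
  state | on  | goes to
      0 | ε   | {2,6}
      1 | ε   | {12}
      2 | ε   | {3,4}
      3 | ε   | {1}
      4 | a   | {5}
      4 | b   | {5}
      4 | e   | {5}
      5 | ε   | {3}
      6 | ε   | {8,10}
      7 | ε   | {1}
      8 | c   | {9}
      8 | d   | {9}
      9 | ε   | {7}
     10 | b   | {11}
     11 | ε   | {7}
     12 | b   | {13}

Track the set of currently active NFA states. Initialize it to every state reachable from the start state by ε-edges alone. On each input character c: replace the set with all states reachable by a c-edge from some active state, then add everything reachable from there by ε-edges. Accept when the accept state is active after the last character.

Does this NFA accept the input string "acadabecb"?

initial (ε-close {0}): {0,1,2,3,4,6,8,10,12}
'a' @ 1: {1,3,5,12}
'c' @ 2: {}  — no active states
rest 'adabecb' ignored (set empty)
after full input: {}  (accept=13 not in)

Answer: REJECT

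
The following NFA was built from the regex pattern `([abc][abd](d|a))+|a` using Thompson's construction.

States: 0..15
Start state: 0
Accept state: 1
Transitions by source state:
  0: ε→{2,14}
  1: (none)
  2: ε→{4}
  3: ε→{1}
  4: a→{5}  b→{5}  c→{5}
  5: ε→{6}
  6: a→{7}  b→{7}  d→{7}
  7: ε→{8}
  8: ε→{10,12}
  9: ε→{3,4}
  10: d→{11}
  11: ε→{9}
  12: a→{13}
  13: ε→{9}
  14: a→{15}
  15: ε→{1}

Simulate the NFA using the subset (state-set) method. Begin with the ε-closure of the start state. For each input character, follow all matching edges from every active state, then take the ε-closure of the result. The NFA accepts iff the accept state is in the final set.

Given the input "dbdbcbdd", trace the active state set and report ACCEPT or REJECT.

Answer: REJECT

Steps:
S₀ = ε-closure({0}) = {0,2,4,14}
'd' @ 1: {}  — no active states
rest 'bdbcbdd' ignored (set empty)
final: {}; accept 1 not in set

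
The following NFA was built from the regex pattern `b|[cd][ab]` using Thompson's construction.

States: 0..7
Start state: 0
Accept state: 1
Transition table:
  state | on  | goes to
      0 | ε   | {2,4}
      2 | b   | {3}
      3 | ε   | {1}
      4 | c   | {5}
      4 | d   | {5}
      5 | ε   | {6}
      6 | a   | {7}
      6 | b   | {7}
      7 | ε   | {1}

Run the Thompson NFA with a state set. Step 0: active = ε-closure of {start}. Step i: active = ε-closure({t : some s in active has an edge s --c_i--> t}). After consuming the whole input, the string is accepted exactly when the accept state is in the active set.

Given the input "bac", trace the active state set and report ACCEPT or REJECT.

S₀ = ε-closure({0}) = {0,2,4}
'b' @ 1: {1,3}  [accepting]
'a' @ 2: {}  — no active states
rest 'c' ignored (set empty)
end set {} — state 1 not in

Answer: REJECT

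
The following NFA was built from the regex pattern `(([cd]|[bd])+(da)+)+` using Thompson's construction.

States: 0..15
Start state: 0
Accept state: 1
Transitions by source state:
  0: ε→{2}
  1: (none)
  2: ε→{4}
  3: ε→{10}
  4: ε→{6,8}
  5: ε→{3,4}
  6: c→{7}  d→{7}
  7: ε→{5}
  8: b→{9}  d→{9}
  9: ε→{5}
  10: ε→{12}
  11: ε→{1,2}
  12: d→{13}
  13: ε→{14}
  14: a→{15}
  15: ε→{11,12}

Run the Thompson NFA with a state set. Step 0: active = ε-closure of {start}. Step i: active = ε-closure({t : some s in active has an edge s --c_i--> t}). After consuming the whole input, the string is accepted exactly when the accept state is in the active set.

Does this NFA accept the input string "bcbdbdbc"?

S₀ = ε-closure({0}) = {0,2,4,6,8}
'b' @ 1: {3,4,5,6,8,9,10,12}
'c' @ 2: {3,4,5,6,7,8,10,12}
'b' @ 3: {3,4,5,6,8,9,10,12}
'd' @ 4: {3,4,5,6,7,8,9,10,12,13,14}
'b' @ 5: {3,4,5,6,8,9,10,12}
'd' @ 6: {3,4,5,6,7,8,9,10,12,13,14}
'b' @ 7: {3,4,5,6,8,9,10,12}
'c' @ 8: {3,4,5,6,7,8,10,12}
final: {3,4,5,6,7,8,10,12}; accept 1 not in set

Answer: REJECT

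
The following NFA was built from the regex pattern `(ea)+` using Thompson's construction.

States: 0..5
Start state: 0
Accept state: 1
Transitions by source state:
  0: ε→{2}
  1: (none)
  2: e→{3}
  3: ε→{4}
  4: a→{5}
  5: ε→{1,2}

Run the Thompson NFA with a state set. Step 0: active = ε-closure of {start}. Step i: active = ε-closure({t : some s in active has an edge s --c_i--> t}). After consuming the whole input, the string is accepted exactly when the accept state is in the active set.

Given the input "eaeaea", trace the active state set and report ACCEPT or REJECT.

S₀ = ε-closure({0}) = {0,2}
'e' @ 1: {3,4}
'a' @ 2: {1,2,5}  ✓accept
'e' @ 3: {3,4}
'a' @ 4: {1,2,5}  ✓accept
'e' @ 5: {3,4}
'a' @ 6: {1,2,5}  ✓accept
final: {1,2,5}; accept 1 in set

Answer: ACCEPT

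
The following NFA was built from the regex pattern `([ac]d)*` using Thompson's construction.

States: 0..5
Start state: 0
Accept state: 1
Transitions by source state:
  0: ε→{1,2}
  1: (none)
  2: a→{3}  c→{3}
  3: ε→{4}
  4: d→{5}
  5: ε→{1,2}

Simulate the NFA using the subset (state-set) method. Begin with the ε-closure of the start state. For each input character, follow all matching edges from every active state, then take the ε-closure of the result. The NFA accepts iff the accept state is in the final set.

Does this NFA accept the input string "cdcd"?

initial (ε-close {0}): {0,1,2}
'c' @ 1: {3,4}
'd' @ 2: {1,2,5}  [accepting]
'c' @ 3: {3,4}
'd' @ 4: {1,2,5}  [accepting]
final: {1,2,5}; accept 1 in set

Answer: ACCEPT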